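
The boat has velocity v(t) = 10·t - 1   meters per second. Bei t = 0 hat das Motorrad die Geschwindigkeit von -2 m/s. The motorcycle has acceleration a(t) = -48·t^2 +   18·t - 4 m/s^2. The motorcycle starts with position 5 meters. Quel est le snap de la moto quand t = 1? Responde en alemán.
Um dies zu lösen, müssen wir 2 Ableitungen unserer Gleichung für die Beschleunigung a(t) = -48·t^2 + 18·t - 4 nehmen. Die Ableitung von der Beschleunigung ergibt den Ruck: j(t) = 18 - 96·t. Durch Ableiten von dem Ruck erhalten wir den Snap: s(t) = -96. Wir haben den Snap s(t) = -96. Durch Einsetzen von t = 1: s(1) = -96.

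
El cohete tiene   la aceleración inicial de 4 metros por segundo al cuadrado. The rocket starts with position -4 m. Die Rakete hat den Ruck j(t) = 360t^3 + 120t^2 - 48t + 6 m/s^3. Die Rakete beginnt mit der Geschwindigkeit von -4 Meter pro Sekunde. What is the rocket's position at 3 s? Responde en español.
Necesitamos integrar nuestra ecuación de la sacudida j(t) = 360·t^3 + 120·t^2 - 48·t + 6 3 veces. Tomando ∫j(t)dt y aplicando a(0) = 4, encontramos a(t) = 90·t^4 + 40·t^3 - 24·t^2 + 6·t + 4. Integrando la aceleración y usando la condición inicial v(0) = -4, obtenemos v(t) = 18·t^5 + 10·t^4 - 8·t^3 + 3·t^2 + 4·t - 4. La integral de la velocidad es la posición. Usando x(0) = -4, obtenemos x(t) = 3·t^6 + 2·t^5 - 2·t^4 + t^3 + 2·t^2 - 4·t - 4. Tenemos la posición x(t) = 3·t^6 + 2·t^5 - 2·t^4 + t^3 + 2·t^2 - 4·t - 4. Sustituyendo t = 3: x(3) = 2540.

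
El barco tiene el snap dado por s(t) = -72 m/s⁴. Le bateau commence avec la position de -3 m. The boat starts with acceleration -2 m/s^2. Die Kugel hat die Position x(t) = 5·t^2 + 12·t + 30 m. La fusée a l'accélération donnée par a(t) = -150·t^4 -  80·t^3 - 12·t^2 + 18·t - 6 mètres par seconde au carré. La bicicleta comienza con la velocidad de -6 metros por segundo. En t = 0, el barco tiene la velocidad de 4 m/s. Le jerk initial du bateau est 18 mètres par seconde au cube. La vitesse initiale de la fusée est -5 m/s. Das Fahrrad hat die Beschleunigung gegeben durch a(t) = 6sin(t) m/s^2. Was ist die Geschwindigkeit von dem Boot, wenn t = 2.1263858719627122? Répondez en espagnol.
Debemos encontrar la integral de nuestra ecuación del snap s(t) = -72 3 veces. Integrando el snap y usando la condición inicial j(0) = 18, obtenemos j(t) = 18 - 72·t. Integrando la sacudida y usando la condición inicial a(0) = -2, obtenemos a(t) = -36·t^2 + 18·t - 2. Tomando ∫a(t)dt y aplicando v(0) = 4, encontramos v(t) = -12·t^3 + 9·t^2 - 2·t + 4. Tenemos la velocidad v(t) = -12·t^3 + 9·t^2 - 2·t + 4. Sustituyendo t = 2.1263858719627122: v(2.1263858719627122) = -74.9329951275053.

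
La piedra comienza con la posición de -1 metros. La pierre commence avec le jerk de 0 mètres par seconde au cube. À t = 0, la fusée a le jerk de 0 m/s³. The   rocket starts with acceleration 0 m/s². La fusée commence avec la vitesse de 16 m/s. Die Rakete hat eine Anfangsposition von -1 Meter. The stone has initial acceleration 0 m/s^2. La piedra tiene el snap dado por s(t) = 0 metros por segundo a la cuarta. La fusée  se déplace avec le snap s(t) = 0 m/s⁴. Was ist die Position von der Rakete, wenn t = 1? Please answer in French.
Pour résoudre ceci, nous devons prendre 4 intégrales de notre équation du snap s(t) = 0. En prenant ∫s(t)dt et en appliquant j(0) = 0, nous trouvons j(t) = 0. En prenant ∫j(t)dt et en appliquant a(0) = 0, nous trouvons a(t) = 0. L'intégrale de l'accélération, avec v(0) = 16, donne la vitesse: v(t) = 16. L'intégrale de la vitesse est la position. En utilisant x(0) = -1, nous obtenons x(t) = 16·t - 1. Nous avons la position x(t) = 16·t - 1. En substituant t = 1: x(1) = 15.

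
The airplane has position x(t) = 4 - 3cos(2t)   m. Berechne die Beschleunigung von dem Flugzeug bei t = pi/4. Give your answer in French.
En partant de la position x(t) = 4 - 3·cos(2·t), nous prenons 2 dérivées. En dérivant la position, nous obtenons la vitesse: v(t) = 6·sin(2·t). En prenant d/dt de v(t), nous trouvons a(t) = 12·cos(2·t). Nous avons l'accélération a(t) = 12·cos(2·t). En substituant t = pi/4: a(pi/4) = 0.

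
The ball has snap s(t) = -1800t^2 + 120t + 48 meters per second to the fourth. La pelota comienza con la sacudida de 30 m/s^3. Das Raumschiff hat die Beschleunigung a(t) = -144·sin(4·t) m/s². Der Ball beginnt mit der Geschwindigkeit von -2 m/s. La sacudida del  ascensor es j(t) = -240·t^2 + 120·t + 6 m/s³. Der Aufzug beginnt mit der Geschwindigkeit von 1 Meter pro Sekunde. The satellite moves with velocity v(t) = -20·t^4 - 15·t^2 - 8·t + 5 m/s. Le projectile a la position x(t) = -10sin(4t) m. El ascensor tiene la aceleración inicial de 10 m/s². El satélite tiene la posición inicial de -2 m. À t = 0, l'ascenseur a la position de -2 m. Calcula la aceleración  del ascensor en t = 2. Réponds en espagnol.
Partiendo de la sacudida j(t) = -240·t^2 + 120·t + 6, tomamos 1 integral. Tomando ∫j(t)dt y aplicando a(0) = 10, encontramos a(t) = -80·t^3 + 60·t^2 + 6·t + 10. Tenemos la aceleración a(t) = -80·t^3 + 60·t^2 + 6·t + 10. Sustituyendo t = 2: a(2) = -378.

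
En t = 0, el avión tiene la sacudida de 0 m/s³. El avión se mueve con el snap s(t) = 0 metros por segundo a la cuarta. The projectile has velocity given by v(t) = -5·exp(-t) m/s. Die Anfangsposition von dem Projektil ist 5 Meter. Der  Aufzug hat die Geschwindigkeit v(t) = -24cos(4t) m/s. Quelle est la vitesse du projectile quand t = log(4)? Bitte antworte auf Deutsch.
Mit v(t) = -5·exp(-t) und Einsetzen von t = log(4), finden wir v = -5/4.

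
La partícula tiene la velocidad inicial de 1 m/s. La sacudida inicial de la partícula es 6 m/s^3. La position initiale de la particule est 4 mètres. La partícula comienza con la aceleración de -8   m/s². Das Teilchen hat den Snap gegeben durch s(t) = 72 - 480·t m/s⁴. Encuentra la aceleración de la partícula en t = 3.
Partiendo del snap s(t) = 72 - 480·t, tomamos 2 antiderivadas. Tomando ∫s(t)dt y aplicando j(0) = 6, encontramos j(t) = -240·t^2 + 72·t + 6. Integrando la sacudida y usando la condición inicial a(0) = -8, obtenemos a(t) = -80·t^3 + 36·t^2 + 6·t - 8. De la ecuación de la aceleración a(t) = -80·t^3 + 36·t^2 + 6·t - 8, sustituimos t = 3 para obtener a = -1826.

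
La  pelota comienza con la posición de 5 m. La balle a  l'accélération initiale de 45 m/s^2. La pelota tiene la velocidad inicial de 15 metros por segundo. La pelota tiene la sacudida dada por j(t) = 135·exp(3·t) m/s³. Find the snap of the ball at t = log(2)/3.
Starting from jerk j(t) = 135·exp(3·t), we take 1 derivative. Taking d/dt of j(t), we find s(t) = 405·exp(3·t). We have snap s(t) = 405·exp(3·t). Substituting t = log(2)/3: s(log(2)/3) = 810.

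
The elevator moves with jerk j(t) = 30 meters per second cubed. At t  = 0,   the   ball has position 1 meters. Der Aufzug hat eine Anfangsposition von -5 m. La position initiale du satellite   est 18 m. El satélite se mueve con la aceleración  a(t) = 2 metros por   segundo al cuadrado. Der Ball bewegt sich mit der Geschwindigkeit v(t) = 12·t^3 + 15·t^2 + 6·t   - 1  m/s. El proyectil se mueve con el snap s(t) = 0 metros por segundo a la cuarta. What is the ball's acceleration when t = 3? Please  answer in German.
Um dies zu lösen, müssen wir 1 Ableitung unserer Gleichung für die Geschwindigkeit v(t) = 12·t^3 + 15·t^2 + 6·t - 1 nehmen. Mit d/dt von v(t) finden wir a(t) = 36·t^2 + 30·t + 6. Mit a(t) = 36·t^2 + 30·t + 6 und Einsetzen von t = 3, finden wir a = 420.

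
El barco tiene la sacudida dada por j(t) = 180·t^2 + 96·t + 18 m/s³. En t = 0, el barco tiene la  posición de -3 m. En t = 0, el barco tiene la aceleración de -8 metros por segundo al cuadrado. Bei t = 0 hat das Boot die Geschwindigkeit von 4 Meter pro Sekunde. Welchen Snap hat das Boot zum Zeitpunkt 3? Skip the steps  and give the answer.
Der Snap bei t = 3 ist s = 1176.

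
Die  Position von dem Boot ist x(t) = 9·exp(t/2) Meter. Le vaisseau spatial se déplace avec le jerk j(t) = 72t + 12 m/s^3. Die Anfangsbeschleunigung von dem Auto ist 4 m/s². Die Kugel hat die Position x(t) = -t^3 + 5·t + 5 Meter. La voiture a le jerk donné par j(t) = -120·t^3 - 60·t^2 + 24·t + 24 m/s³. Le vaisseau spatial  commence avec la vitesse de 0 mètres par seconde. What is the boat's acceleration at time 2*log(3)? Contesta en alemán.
Wir müssen unsere Gleichung für die Position x(t) = 9·exp(t/2) 2-mal ableiten. Mit d/dt von x(t) finden wir v(t) = 9·exp(t/2)/2. Die Ableitung von der Geschwindigkeit ergibt die Beschleunigung: a(t) = 9·exp(t/2)/4. Aus der Gleichung für die Beschleunigung a(t) = 9·exp(t/2)/4, setzen wir t = 2*log(3) ein und erhalten a = 27/4.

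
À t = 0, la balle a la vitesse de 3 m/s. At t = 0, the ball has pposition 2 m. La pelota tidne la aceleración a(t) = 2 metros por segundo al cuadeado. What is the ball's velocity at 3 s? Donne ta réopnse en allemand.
Wir müssen das Integral unserer Gleichung für die Beschleunigung a(t) = 2 1-mal finden. Durch Integration von der Beschleunigung und Verwendung der Anfangsbedingung v(0) = 3, erhalten wir v(t) = 2·t + 3. Aus der Gleichung für die Geschwindigkeit v(t) = 2·t + 3, setzen wir t = 3 ein und erhalten v = 9.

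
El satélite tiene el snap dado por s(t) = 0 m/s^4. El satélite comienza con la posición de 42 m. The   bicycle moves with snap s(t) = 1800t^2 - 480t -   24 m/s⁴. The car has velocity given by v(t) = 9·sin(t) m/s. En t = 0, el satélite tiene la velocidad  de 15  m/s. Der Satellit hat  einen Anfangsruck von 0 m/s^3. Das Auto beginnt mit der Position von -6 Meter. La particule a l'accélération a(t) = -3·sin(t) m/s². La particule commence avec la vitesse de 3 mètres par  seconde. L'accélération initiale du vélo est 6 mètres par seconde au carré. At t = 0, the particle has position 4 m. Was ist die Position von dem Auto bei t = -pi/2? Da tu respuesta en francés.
Nous devons trouver l'intégrale de notre équation de la vitesse v(t) = 9·sin(t) 1 fois. En prenant ∫v(t)dt et en appliquant x(0) = -6, nous trouvons x(t) = 3 - 9·cos(t). Nous avons la position x(t) = 3 - 9·cos(t). En substituant t = -pi/2: x(-pi/2) = 3.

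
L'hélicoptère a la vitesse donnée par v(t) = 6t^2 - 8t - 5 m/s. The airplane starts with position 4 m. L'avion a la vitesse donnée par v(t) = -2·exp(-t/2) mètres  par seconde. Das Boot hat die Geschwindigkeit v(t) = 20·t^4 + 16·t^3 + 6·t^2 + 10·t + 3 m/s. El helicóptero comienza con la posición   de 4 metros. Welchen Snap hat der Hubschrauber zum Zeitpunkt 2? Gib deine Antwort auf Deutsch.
Ausgehend von der Geschwindigkeit v(t) = 6·t^2 - 8·t - 5, nehmen wir 3 Ableitungen. Durch Ableiten von der Geschwindigkeit erhalten wir die Beschleunigung: a(t) = 12·t - 8. Die Ableitung von der Beschleunigung ergibt den Ruck: j(t) = 12. Durch Ableiten von dem Ruck erhalten wir den Snap: s(t) = 0. Aus der Gleichung für den Snap s(t) = 0, setzen wir t = 2 ein und erhalten s = 0.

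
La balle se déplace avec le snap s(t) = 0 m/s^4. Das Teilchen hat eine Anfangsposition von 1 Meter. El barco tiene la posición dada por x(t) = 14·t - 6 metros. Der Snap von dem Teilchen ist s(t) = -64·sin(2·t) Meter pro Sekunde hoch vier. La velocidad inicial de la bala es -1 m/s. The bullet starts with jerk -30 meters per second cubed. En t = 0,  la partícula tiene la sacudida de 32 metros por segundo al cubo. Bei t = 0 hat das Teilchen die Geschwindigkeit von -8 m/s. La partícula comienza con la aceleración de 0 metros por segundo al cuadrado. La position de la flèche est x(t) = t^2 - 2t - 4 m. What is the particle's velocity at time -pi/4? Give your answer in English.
To solve this, we need to take 3 antiderivatives of our snap equation s(t) = -64·sin(2·t). Integrating snap and using the initial condition j(0) = 32, we get j(t) = 32·cos(2·t). Taking ∫j(t)dt and applying a(0) = 0, we find a(t) = 16·sin(2·t). The integral of acceleration is velocity. Using v(0) = -8, we get v(t) = -8·cos(2·t). We have velocity v(t) = -8·cos(2·t). Substituting t = -pi/4: v(-pi/4) = 0.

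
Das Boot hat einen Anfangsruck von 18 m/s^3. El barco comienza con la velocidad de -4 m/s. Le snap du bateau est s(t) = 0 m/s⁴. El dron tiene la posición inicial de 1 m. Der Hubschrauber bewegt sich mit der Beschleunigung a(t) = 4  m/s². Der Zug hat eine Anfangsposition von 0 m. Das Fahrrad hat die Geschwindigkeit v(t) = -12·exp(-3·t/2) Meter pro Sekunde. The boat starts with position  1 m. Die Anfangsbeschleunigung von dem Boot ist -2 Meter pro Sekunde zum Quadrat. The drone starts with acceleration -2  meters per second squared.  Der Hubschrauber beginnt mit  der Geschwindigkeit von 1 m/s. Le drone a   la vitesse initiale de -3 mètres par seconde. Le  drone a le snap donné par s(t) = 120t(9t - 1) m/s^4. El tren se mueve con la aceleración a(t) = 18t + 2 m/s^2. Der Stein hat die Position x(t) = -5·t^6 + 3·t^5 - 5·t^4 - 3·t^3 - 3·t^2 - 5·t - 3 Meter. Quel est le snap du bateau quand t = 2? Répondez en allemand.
Mit s(t) = 0 und Einsetzen von t = 2, finden wir s = 0.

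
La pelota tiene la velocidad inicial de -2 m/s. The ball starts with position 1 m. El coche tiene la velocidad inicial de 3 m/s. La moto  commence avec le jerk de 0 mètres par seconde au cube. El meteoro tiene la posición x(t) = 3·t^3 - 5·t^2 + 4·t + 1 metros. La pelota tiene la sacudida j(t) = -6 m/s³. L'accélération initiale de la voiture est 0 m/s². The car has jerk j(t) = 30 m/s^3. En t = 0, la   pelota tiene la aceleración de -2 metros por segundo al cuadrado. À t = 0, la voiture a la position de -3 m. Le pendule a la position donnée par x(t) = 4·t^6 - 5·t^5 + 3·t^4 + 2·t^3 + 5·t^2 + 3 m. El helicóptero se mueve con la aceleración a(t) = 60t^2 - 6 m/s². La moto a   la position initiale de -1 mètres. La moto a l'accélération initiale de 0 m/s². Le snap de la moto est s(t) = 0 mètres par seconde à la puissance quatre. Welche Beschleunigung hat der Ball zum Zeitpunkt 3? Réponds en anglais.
Starting from jerk j(t) = -6, we take 1 integral. Integrating jerk and using the initial condition a(0) = -2, we get a(t) = -6·t - 2. From the given acceleration equation a(t) = -6·t - 2, we substitute t = 3 to get a = -20.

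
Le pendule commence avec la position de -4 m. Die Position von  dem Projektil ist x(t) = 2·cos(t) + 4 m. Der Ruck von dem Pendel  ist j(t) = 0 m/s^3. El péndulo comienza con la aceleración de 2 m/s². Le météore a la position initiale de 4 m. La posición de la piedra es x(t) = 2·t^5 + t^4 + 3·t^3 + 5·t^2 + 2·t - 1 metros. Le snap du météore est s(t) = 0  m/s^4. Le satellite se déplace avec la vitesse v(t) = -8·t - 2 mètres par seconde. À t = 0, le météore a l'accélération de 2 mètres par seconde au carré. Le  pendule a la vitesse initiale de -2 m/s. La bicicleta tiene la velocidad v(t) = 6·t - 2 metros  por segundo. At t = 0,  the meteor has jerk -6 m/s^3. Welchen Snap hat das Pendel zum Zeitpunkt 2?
Wir müssen unsere Gleichung für den Ruck j(t) = 0 1-mal ableiten. Durch Ableiten von dem Ruck erhalten wir den Snap: s(t) = 0. Wir haben den Snap s(t) = 0. Durch Einsetzen von t = 2: s(2) = 0.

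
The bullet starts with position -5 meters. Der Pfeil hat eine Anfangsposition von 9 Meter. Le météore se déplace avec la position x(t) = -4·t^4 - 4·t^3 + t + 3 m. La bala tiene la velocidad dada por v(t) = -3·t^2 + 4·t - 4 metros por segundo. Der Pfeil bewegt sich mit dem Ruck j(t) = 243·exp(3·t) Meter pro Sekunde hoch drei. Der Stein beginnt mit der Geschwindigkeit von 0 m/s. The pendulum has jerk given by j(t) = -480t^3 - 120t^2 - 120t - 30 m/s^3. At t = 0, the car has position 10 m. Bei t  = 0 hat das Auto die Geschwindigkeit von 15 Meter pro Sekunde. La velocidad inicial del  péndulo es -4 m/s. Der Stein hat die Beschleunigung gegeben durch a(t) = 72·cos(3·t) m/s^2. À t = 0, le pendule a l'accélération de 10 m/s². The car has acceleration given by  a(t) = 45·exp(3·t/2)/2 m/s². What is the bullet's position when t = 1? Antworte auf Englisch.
Starting from velocity v(t) = -3·t^2 + 4·t - 4, we take 1 antiderivative. Finding the integral of v(t) and using x(0) = -5: x(t) = -t^3 + 2·t^2 - 4·t - 5. Using x(t) = -t^3 + 2·t^2 - 4·t - 5 and substituting t = 1, we find x = -8.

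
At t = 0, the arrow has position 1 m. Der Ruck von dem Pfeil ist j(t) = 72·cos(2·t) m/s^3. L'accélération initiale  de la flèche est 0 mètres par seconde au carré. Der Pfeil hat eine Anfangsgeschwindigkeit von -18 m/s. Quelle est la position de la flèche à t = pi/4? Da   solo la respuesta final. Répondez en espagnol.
En t = pi/4, x = -8.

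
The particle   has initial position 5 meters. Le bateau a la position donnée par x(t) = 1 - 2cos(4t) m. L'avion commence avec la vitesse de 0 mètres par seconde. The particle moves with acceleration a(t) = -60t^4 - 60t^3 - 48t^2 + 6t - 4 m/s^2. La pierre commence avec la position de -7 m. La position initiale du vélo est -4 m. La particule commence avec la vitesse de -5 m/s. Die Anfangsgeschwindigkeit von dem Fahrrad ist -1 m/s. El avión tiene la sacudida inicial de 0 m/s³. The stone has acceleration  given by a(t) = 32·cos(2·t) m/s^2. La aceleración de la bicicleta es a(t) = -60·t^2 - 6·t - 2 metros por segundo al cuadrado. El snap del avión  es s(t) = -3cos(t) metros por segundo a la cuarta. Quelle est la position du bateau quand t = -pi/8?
En utilisant x(t) = 1 - 2·cos(4·t) et en substituant t = -pi/8, nous trouvons x = 1.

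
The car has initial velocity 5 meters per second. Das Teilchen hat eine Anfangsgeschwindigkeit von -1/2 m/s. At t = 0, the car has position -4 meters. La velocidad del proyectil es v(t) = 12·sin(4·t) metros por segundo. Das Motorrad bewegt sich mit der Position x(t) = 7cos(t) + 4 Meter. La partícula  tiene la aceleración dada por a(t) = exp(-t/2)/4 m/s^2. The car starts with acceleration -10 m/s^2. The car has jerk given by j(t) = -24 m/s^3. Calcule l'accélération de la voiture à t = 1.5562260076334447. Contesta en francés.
Nous devons trouver la primitive de notre équation du jerk j(t) = -24 1 fois. En prenant ∫j(t)dt et en appliquant a(0) = -10, nous trouvons a(t) = -24·t - 10. De l'équation de l'accélération a(t) = -24·t - 10, nous substituons t = 1.5562260076334447 pour obtenir a = -47.3494241832027.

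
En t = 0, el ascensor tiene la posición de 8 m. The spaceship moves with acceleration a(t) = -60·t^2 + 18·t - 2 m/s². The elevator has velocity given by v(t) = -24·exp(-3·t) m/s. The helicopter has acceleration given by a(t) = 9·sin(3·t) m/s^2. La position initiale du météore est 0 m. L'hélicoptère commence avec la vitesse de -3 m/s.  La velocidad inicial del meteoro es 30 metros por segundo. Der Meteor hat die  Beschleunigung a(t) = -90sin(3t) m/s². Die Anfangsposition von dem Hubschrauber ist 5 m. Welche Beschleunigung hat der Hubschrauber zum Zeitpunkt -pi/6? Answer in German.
Wir haben die Beschleunigung a(t) = 9·sin(3·t). Durch Einsetzen von t = -pi/6: a(-pi/6) = -9.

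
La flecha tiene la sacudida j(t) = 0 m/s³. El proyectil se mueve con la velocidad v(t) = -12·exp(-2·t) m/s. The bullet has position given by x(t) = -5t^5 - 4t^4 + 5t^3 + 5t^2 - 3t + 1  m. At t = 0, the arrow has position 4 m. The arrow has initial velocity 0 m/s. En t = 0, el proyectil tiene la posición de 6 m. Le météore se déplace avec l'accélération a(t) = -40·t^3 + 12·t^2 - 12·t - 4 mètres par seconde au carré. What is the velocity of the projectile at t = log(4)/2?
From the given velocity equation v(t) = -12·exp(-2·t), we substitute t = log(4)/2 to get v = -3.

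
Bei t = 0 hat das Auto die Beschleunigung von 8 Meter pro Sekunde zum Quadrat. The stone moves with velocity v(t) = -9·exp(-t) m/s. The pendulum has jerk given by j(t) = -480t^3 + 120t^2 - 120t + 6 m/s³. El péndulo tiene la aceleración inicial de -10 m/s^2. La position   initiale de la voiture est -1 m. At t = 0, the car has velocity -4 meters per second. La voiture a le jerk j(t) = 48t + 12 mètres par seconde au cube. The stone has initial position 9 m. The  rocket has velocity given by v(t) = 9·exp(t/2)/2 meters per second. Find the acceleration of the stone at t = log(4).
Starting from velocity v(t) = -9·exp(-t), we take 1 derivative. The derivative of velocity gives acceleration: a(t) = 9·exp(-t). We have acceleration a(t) = 9·exp(-t). Substituting t = log(4): a(log(4)) = 9/4.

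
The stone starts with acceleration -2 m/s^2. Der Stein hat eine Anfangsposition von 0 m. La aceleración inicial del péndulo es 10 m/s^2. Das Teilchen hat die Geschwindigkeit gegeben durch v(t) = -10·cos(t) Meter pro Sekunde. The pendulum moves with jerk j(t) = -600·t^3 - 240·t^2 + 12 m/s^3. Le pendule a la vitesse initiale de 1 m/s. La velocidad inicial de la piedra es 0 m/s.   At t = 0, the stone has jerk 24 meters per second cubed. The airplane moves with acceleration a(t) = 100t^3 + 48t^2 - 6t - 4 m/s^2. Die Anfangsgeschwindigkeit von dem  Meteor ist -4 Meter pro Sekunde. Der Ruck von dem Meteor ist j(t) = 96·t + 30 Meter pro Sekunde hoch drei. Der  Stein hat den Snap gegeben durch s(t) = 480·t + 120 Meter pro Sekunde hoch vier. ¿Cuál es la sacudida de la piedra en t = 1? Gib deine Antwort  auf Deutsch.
Wir müssen unsere Gleichung für den Snap s(t) = 480·t + 120 1-mal integrieren. Durch Integration von dem Snap und Verwendung der Anfangsbedingung j(0) = 24, erhalten wir j(t) = 240·t^2 + 120·t + 24. Aus der Gleichung für den Ruck j(t) = 240·t^2 + 120·t + 24, setzen wir t = 1 ein und erhalten j = 384.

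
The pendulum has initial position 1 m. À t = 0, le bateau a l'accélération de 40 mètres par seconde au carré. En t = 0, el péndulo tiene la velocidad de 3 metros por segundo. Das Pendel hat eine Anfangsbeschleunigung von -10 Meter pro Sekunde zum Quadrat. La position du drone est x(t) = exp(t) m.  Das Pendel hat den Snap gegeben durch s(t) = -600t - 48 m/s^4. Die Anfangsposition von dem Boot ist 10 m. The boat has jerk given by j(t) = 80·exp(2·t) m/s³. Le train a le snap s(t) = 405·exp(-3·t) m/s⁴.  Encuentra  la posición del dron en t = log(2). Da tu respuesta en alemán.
Mit x(t) = exp(t) und Einsetzen von t = log(2), finden wir x = 2.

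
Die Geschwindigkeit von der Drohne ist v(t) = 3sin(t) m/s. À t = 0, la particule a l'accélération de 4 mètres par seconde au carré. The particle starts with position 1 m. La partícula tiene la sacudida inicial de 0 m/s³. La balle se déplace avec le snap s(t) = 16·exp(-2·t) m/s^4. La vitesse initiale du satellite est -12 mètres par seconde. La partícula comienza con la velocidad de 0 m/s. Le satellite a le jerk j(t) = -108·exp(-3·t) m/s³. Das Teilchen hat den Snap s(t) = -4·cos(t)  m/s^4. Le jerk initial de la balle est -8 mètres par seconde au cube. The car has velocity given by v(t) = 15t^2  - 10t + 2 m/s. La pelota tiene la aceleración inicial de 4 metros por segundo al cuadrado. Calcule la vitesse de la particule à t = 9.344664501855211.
En partant du snap s(t) = -4·cos(t), nous prenons 3 primitives. L'intégrale du snap est le jerk. En utilisant j(0) = 0, nous obtenons j(t) = -4·sin(t). La primitive du jerk, avec a(0) = 4, donne l'accélération: a(t) = 4·cos(t). L'intégrale de l'accélération est la vitesse. En utilisant v(0) = 0, nous obtenons v(t) = 4·sin(t). De l'équation de la vitesse v(t) = 4·sin(t), nous substituons t = 9.344664501855211 pour obtenir v = 0.320111157975201.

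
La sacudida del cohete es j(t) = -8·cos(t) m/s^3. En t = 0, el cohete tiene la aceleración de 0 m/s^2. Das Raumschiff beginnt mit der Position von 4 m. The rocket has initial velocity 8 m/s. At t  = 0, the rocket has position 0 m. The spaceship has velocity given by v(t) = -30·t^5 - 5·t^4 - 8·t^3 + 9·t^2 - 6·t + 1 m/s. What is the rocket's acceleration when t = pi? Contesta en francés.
Nous devons intégrer notre équation du jerk j(t) = -8·cos(t) 1 fois. L'intégrale du jerk est l'accélération. En utilisant a(0) = 0, nous obtenons a(t) = -8·sin(t). De l'équation de l'accélération a(t) = -8·sin(t), nous substituons t = pi pour obtenir a = 0.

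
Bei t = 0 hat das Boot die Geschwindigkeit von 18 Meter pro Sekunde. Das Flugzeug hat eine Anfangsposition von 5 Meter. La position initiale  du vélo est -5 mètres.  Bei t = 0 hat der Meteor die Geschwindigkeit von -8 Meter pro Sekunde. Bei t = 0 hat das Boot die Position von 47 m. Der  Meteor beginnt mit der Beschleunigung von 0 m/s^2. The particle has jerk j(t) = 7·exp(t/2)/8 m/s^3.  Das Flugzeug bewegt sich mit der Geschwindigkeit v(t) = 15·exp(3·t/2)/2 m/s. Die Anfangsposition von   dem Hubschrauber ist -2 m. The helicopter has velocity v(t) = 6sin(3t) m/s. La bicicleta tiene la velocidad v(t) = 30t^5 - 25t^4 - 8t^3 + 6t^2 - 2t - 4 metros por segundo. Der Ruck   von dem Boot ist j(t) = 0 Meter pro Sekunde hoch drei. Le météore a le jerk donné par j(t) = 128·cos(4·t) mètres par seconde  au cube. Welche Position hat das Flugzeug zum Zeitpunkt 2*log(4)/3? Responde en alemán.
Um dies zu lösen, müssen wir 1 Stammfunktion unserer Gleichung für die Geschwindigkeit v(t) = 15·exp(3·t/2)/2 finden. Die Stammfunktion von der Geschwindigkeit, mit x(0) = 5, ergibt die Position: x(t) = 5·exp(3·t/2). Aus der Gleichung für die Position x(t) = 5·exp(3·t/2), setzen wir t = 2*log(4)/3 ein und erhalten x = 20.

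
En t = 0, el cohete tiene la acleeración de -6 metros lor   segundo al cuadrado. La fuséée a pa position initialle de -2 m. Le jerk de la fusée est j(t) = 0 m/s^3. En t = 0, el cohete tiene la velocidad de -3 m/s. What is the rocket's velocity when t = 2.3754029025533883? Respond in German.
Um dies zu lösen, müssen wir 2 Integrale unserer Gleichung für den Ruck j(t) = 0 finden. Durch Integration von dem Ruck und Verwendung der Anfangsbedingung a(0) = -6, erhalten wir a(t) = -6. Das Integral von der Beschleunigung ist die Geschwindigkeit. Mit v(0) = -3 erhalten wir v(t) = -6·t - 3. Aus der Gleichung für die Geschwindigkeit v(t) = -6·t - 3, setzen wir t = 2.3754029025533883 ein und erhalten v = -17.2524174153203.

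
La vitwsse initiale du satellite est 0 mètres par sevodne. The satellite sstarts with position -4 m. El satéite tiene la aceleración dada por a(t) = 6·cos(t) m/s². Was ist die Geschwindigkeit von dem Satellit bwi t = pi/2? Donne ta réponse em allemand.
Um dies zu lösen, müssen wir 1 Stammfunktion unserer Gleichung für die Beschleunigung a(t) = 6·cos(t) finden. Die Stammfunktion von der Beschleunigung ist die Geschwindigkeit. Mit v(0) = 0 erhalten wir v(t) = 6·sin(t). Mit v(t) = 6·sin(t) und Einsetzen von t = pi/2, finden wir v = 6.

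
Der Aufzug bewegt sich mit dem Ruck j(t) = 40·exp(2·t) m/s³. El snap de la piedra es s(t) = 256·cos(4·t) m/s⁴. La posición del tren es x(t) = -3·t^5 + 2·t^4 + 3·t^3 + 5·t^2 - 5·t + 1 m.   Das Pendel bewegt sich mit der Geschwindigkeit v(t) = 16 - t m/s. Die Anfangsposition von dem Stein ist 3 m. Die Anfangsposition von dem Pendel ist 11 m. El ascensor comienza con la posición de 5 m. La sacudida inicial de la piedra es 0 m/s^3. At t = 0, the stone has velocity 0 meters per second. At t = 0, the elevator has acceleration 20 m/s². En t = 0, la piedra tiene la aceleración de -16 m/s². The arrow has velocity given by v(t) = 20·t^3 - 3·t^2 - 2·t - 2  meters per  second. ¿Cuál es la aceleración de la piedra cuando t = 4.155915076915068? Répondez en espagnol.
Debemos encontrar la antiderivada de nuestra ecuación del snap s(t) = 256·cos(4·t) 2 veces. Integrando el snap y usando la condición inicial j(0) = 0, obtenemos j(t) = 64·sin(4·t). La integral de la sacudida es la aceleración. Usando a(0) = -16, obtenemos a(t) = -16·cos(4·t). De la ecuación de la aceleración a(t) = -16·cos(4·t), sustituimos t = 4.155915076915068 para obtener a = 9.74780767588304.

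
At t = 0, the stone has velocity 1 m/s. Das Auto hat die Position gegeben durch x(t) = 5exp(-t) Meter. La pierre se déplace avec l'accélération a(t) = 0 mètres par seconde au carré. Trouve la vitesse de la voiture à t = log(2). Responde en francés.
Pour résoudre ceci, nous devons prendre 1 dérivée de notre équation de la position x(t) = 5·exp(-t). La dérivée de la position donne la vitesse: v(t) = -5·exp(-t). De l'équation de la vitesse v(t) = -5·exp(-t), nous substituons t = log(2) pour obtenir v = -5/2.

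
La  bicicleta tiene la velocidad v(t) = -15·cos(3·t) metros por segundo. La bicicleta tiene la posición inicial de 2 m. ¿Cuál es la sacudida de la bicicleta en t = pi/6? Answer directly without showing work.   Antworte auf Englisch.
At t = pi/6, j = 0.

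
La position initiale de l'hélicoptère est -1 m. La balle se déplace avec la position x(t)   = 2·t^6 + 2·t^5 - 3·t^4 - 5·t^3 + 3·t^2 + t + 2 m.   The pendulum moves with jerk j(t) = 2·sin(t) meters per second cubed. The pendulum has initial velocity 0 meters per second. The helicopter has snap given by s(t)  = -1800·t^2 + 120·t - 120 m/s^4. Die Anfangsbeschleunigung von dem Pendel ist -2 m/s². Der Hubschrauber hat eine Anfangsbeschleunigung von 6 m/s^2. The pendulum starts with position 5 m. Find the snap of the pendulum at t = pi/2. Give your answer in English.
To solve this, we need to take 1 derivative of our jerk equation j(t) = 2·sin(t). Differentiating jerk, we get snap: s(t) = 2·cos(t). From the given snap equation s(t) = 2·cos(t), we substitute t = pi/2 to get s = 0.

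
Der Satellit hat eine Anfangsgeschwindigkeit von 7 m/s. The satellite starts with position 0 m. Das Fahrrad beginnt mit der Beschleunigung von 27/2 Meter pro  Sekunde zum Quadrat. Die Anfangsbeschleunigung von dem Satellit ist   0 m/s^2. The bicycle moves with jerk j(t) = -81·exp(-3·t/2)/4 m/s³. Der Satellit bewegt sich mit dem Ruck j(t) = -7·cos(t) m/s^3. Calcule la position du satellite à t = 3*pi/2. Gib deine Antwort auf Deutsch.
Ausgehend von dem Ruck j(t) = -7·cos(t), nehmen wir 3 Stammfunktionen. Die Stammfunktion von dem Ruck, mit a(0) = 0, ergibt die Beschleunigung: a(t) = -7·sin(t). Mit ∫a(t)dt und Anwendung von v(0) = 7, finden wir v(t) = 7·cos(t). Das Integral von der Geschwindigkeit, mit x(0) = 0, ergibt die Position: x(t) = 7·sin(t). Mit x(t) = 7·sin(t) und Einsetzen von t = 3*pi/2, finden wir x = -7.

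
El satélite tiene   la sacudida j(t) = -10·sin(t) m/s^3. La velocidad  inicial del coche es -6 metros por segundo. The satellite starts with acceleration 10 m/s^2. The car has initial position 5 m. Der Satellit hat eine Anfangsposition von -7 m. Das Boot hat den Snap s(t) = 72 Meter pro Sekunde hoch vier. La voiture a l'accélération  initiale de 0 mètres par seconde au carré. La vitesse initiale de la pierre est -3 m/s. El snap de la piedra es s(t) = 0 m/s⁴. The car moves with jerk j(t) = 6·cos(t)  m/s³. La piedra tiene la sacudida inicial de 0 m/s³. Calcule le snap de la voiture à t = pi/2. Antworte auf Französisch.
Pour résoudre ceci, nous devons prendre 1 dérivée de notre équation du jerk j(t) = 6·cos(t). La dérivée du jerk donne le snap: s(t) = -6·sin(t). Nous avons le snap s(t) = -6·sin(t). En substituant t = pi/2: s(pi/2) = -6.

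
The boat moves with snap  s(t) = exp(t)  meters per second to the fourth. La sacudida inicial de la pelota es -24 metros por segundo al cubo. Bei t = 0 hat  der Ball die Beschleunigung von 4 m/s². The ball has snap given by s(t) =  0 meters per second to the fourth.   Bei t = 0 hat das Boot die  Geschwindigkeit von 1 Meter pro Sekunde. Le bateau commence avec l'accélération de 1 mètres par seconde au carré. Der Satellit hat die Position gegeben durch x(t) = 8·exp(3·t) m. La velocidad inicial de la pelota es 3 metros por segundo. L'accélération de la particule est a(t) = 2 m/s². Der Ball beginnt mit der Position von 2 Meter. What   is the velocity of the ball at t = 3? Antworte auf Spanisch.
Debemos encontrar la antiderivada de nuestra ecuación del snap s(t) = 0 3 veces. Tomando ∫s(t)dt y aplicando j(0) = -24, encontramos j(t) = -24. Tomando ∫j(t)dt y aplicando a(0) = 4, encontramos a(t) = 4 - 24·t. La antiderivada de la aceleración, con v(0) = 3, da la velocidad: v(t) = -12·t^2 + 4·t + 3. De la ecuación de la velocidad v(t) = -12·t^2 + 4·t + 3, sustituimos t = 3 para obtener v = -93.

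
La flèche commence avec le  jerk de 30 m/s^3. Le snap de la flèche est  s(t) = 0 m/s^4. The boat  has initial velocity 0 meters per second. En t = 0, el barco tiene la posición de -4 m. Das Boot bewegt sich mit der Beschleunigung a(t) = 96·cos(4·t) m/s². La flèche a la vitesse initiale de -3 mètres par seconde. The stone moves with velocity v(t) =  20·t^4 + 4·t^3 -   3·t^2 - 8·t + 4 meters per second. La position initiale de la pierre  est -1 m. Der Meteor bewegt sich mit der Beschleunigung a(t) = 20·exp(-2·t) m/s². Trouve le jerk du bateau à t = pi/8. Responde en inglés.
Starting from acceleration a(t) = 96·cos(4·t), we take 1 derivative. Taking d/dt of a(t), we find j(t) = -384·sin(4·t). We have jerk j(t) = -384·sin(4·t). Substituting t = pi/8: j(pi/8) = -384.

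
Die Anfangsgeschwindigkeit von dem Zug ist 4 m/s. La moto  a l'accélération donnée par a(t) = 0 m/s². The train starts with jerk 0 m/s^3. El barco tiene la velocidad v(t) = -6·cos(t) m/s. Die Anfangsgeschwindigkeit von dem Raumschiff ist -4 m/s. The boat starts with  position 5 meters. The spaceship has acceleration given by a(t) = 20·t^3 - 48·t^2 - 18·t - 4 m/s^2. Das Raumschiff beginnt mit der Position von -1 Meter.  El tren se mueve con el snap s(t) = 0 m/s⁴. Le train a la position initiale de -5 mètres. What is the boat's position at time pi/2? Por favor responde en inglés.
To find the answer, we compute 1 antiderivative of v(t) = -6·cos(t). The antiderivative of velocity, with x(0) = 5, gives position: x(t) = 5 - 6·sin(t). From the given position equation x(t) = 5 - 6·sin(t), we substitute t = pi/2 to get x = -1.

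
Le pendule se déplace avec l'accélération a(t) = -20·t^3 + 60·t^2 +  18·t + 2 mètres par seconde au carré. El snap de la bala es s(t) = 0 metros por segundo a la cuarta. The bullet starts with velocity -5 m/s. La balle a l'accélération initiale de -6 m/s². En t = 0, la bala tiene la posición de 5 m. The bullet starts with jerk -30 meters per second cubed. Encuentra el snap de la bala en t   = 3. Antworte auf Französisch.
Nous avons le snap s(t) = 0. En substituant t = 3: s(3) = 0.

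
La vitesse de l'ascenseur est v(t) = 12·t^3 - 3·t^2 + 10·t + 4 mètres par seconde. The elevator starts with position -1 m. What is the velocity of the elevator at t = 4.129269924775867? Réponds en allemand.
Wir haben die Geschwindigkeit v(t) = 12·t^3 - 3·t^2 + 10·t + 4. Durch Einsetzen von t = 4.129269924775867: v(4.129269924775867) = 839.031830632757.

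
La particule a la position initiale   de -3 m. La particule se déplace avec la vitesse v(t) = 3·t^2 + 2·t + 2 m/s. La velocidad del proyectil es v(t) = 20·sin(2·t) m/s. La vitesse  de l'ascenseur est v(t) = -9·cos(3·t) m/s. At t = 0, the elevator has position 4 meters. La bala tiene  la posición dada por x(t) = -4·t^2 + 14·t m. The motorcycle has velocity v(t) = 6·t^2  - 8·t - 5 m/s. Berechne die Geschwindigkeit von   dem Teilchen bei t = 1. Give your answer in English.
We have velocity v(t) = 3·t^2 + 2·t + 2. Substituting t = 1: v(1) = 7.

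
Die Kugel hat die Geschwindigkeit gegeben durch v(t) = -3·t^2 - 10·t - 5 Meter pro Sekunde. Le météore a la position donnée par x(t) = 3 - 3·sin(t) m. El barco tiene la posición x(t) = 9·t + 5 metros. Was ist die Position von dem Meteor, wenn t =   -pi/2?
Aus der Gleichung für die Position x(t) = 3 - 3·sin(t), setzen wir t = -pi/2 ein und erhalten x = 6.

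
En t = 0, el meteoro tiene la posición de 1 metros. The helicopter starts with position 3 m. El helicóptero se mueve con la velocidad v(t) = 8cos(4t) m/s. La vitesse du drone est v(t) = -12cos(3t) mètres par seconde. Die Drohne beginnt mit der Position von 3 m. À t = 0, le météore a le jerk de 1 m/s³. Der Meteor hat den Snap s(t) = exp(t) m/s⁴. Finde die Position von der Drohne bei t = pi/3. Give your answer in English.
To solve this, we need to take 1 antiderivative of our velocity equation v(t) = -12·cos(3·t). Finding the antiderivative of v(t) and using x(0) = 3: x(t) = 3 - 4·sin(3·t). We have position x(t) = 3 - 4·sin(3·t). Substituting t = pi/3: x(pi/3) = 3.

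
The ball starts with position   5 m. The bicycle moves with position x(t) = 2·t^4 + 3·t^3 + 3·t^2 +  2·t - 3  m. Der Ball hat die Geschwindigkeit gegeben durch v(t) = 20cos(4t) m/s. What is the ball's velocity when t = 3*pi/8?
From the given velocity equation v(t) = 20·cos(4·t), we substitute t = 3*pi/8 to get v = 0.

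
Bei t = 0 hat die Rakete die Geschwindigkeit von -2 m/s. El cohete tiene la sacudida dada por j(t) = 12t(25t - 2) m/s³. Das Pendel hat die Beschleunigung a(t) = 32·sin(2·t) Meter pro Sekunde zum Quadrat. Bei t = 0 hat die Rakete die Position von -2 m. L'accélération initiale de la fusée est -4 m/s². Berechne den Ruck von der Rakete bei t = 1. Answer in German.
Mit j(t) = 12·t·(25·t - 2) und Einsetzen von t = 1, finden wir j = 276.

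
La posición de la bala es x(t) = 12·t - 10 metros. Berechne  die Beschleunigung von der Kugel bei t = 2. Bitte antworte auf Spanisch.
Para resolver esto, necesitamos tomar 2 derivadas de nuestra ecuación de la posición x(t) = 12·t - 10. La derivada de la posición da la velocidad: v(t) = 12. Derivando la velocidad, obtenemos la aceleración: a(t) = 0. Usando a(t) = 0 y sustituyendo t = 2, encontramos a = 0.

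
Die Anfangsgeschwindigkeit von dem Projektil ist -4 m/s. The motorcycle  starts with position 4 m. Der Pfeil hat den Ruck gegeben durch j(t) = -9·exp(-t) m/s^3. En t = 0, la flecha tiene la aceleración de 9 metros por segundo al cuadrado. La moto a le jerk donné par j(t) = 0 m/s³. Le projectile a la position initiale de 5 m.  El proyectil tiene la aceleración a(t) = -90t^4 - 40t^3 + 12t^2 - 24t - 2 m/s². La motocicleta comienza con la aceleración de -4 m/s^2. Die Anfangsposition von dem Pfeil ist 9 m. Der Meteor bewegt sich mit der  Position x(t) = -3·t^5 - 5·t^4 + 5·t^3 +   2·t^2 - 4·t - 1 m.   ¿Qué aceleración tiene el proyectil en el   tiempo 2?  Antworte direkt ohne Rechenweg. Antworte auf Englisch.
The acceleration at t = 2 is a = -1762.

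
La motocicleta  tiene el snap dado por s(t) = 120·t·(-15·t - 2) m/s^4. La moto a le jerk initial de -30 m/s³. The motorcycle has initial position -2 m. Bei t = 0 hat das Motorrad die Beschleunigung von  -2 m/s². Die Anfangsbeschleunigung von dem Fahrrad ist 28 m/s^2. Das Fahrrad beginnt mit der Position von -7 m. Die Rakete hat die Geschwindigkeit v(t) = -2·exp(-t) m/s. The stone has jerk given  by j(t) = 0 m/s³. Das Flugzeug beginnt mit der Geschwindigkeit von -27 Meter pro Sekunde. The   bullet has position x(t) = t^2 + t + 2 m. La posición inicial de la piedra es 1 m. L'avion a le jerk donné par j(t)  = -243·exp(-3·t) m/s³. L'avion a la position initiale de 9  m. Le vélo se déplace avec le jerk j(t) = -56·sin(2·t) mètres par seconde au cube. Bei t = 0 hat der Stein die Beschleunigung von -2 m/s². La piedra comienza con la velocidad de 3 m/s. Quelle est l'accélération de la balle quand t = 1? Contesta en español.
Partiendo de la posición x(t) = t^2 + t + 2, tomamos 2 derivadas. Tomando d/dt de x(t), encontramos v(t) = 2·t + 1. Derivando la velocidad, obtenemos la aceleración: a(t) = 2. Tenemos la aceleración a(t) = 2. Sustituyendo t = 1: a(1) = 2.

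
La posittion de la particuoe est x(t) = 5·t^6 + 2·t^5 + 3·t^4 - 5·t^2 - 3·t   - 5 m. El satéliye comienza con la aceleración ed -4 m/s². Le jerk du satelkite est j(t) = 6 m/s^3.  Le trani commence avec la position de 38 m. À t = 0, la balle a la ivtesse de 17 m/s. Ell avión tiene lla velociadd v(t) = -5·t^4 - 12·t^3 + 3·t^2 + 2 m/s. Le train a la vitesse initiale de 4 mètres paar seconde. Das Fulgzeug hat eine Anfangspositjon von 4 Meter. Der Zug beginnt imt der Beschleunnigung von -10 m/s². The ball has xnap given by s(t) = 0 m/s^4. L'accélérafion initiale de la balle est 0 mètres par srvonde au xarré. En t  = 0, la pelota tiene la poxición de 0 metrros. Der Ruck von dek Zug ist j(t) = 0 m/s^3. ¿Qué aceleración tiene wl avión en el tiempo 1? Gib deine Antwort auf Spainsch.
Partiendo de la velocidad v(t) = -5·t^4 - 12·t^3 + 3·t^2 + 2, tomamos 1 derivada. La derivada de la velocidad da la aceleración: a(t) = -20·t^3 - 36·t^2 + 6·t. Usando a(t) = -20·t^3 - 36·t^2 + 6·t y sustituyendo t = 1, encontramos a = -50.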